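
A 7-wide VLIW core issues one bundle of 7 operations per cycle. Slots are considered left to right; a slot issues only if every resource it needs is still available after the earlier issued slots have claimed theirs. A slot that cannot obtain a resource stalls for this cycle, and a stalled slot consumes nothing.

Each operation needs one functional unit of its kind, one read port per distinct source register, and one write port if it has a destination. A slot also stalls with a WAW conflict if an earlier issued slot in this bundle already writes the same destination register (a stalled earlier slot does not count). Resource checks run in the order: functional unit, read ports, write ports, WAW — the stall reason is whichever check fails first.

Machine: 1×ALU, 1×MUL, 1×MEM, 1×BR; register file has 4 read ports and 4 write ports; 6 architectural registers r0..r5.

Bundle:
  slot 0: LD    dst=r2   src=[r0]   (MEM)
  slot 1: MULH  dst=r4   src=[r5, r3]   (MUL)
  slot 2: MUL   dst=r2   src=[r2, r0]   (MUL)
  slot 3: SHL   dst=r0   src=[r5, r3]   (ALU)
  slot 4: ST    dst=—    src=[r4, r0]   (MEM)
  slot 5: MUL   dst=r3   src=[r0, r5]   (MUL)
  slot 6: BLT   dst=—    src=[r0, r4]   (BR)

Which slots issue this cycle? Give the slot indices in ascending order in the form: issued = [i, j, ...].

[0] MEM needs rd=1 wr=1: ok; after: ALU=1 MUL=1 MEM=0 BR=1, R=3, W=3
[1] MUL needs rd=2 wr=1: ok; after: ALU=1 MUL=0 MEM=0 BR=1, R=1, W=2
[2] MUL needs rd=2 wr=1: FU; after: ALU=1 MUL=0 MEM=0 BR=1, R=1, W=2
[3] ALU needs rd=2 wr=1: RD_PORT; after: ALU=1 MUL=0 MEM=0 BR=1, R=1, W=2
[4] MEM needs rd=2 wr=0: FU; after: ALU=1 MUL=0 MEM=0 BR=1, R=1, W=2
[5] MUL needs rd=2 wr=1: FU; after: ALU=1 MUL=0 MEM=0 BR=1, R=1, W=2
[6] BR needs rd=2 wr=0: RD_PORT; after: ALU=1 MUL=0 MEM=0 BR=1, R=1, W=2

issued = [0, 1]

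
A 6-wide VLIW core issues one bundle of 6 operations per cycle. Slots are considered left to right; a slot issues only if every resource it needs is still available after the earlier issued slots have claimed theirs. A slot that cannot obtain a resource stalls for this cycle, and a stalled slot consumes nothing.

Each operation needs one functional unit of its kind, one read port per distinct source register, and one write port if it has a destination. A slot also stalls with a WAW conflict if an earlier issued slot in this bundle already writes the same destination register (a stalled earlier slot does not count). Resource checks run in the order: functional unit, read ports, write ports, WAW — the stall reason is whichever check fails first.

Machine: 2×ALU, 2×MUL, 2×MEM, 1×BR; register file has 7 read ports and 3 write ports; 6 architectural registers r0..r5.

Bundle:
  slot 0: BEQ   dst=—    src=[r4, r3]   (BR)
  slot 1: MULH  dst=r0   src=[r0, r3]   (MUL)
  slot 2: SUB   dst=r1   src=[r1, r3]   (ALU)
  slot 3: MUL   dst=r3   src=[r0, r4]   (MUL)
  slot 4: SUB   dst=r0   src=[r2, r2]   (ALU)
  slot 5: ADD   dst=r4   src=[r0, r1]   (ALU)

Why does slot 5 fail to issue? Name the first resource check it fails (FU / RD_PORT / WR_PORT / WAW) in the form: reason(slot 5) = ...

reason(slot 5) = RD_PORT

[0] BR needs rd=2 wr=0: ok; after: ALU=2 MUL=2 MEM=2 BR=0, R=5, W=3
[1] MUL needs rd=2 wr=1: ok; after: ALU=2 MUL=1 MEM=2 BR=0, R=3, W=2
[2] ALU needs rd=2 wr=1: ok; after: ALU=1 MUL=1 MEM=2 BR=0, R=1, W=1
[3] MUL needs rd=2 wr=1: RD_PORT; after: ALU=1 MUL=1 MEM=2 BR=0, R=1, W=1
[4] ALU needs rd=1 wr=1: WAW; after: ALU=1 MUL=1 MEM=2 BR=0, R=1, W=1
[5] ALU needs rd=2 wr=1: RD_PORT; after: ALU=1 MUL=1 MEM=2 BR=0, R=1, W=1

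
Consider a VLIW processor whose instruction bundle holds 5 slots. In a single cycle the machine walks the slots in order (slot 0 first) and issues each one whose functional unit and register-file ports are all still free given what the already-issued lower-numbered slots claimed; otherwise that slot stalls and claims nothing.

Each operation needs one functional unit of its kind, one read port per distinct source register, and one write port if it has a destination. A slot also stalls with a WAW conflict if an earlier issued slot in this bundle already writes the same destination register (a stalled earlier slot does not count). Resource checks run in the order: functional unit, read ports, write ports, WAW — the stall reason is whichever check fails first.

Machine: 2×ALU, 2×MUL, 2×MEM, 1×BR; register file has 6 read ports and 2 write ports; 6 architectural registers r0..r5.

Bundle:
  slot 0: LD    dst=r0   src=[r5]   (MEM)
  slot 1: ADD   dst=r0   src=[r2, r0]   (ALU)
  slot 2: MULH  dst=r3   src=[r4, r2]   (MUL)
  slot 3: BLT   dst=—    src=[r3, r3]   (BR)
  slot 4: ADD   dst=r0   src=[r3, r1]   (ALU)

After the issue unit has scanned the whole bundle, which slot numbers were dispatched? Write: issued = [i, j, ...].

  0. MEM→r0 ⇒ go  {2A/2Mu/1Ld/1B | 5r 1w}
  1. ALU→r0 ⇒ no(WAW)  {2A/2Mu/1Ld/1B | 5r 1w}
  2. MUL→r3 ⇒ go  {2A/1Mu/1Ld/1B | 3r 0w}
  3. BR ⇒ go  {2A/1Mu/1Ld/0B | 2r 0w}
  4. ALU→r0 ⇒ no(WR_PORT)  {2A/1Mu/1Ld/0B | 2r 0w}

issued = [0, 2, 3]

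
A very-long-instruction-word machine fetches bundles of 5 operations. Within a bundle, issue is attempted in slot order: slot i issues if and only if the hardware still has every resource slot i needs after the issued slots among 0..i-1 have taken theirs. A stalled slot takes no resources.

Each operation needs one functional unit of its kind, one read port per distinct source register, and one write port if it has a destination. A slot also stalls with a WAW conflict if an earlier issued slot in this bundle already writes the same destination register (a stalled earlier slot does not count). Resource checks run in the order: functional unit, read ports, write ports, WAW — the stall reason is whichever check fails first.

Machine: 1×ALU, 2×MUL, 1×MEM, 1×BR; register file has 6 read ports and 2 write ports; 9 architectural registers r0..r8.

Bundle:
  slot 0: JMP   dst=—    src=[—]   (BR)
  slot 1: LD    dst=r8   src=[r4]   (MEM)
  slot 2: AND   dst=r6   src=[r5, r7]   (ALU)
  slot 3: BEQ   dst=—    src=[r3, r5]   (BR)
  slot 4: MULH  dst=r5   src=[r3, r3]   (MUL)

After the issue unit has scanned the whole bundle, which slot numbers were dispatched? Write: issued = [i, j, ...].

slot 0 (BR): ISSUE — free A1,Mu2,Ld1,B0 rp6 wp2
slot 1 (MEM): ISSUE — free A1,Mu2,Ld0,B0 rp5 wp1
slot 2 (ALU): ISSUE — free A0,Mu2,Ld0,B0 rp3 wp0
slot 3 (BR): stall FU — free A0,Mu2,Ld0,B0 rp3 wp0
slot 4 (MUL): stall WR_PORT — free A0,Mu2,Ld0,B0 rp3 wp0

issued = [0, 1, 2]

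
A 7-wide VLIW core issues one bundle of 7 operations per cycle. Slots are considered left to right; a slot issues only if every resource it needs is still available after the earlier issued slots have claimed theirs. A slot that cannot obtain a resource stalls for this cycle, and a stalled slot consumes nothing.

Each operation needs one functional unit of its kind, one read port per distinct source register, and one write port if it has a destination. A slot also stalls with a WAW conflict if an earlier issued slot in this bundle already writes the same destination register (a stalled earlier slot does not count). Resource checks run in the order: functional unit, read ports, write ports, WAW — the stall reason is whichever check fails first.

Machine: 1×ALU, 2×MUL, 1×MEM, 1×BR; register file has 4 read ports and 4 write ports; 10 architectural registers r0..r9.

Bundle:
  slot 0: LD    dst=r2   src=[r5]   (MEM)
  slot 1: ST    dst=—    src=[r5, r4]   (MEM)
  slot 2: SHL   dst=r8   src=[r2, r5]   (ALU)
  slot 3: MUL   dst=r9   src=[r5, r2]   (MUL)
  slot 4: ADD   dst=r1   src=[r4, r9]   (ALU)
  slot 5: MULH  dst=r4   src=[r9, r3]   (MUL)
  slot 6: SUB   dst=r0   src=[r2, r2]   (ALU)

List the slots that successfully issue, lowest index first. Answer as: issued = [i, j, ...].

issued = [0, 2]

slot 0 (MEM): ISSUE — free A1,Mu2,Ld0,B1 rp3 wp3
slot 1 (MEM): stall FU — free A1,Mu2,Ld0,B1 rp3 wp3
slot 2 (ALU): ISSUE — free A0,Mu2,Ld0,B1 rp1 wp2
slot 3 (MUL): stall RD_PORT — free A0,Mu2,Ld0,B1 rp1 wp2
slot 4 (ALU): stall FU — free A0,Mu2,Ld0,B1 rp1 wp2
slot 5 (MUL): stall RD_PORT — free A0,Mu2,Ld0,B1 rp1 wp2
slot 6 (ALU): stall FU — free A0,Mu2,Ld0,B1 rp1 wp2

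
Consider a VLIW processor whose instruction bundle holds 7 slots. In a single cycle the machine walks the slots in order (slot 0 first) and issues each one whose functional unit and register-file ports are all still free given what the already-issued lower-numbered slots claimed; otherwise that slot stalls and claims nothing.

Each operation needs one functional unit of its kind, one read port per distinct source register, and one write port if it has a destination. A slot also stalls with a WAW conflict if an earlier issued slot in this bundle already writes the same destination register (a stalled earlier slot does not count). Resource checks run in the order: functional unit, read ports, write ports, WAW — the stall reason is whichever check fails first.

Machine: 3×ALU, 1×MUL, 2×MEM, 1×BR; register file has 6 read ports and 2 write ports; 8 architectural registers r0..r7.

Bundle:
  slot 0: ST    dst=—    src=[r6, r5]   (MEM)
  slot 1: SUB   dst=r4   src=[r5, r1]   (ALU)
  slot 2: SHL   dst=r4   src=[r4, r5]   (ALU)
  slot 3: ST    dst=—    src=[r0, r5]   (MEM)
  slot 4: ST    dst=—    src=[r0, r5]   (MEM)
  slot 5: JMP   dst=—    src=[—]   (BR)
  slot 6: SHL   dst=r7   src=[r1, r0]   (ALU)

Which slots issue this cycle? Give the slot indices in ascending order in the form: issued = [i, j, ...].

issued = [0, 1, 3, 5]

(0) want 1×MEM +2rd +0wr — yes → AL3|MU1|ME1|BR1|rd4|wr2
(1) want 1×ALU +2rd +1wr — yes → AL2|MU1|ME1|BR1|rd2|wr1
(2) want 1×ALU +2rd +1wr — WAW → AL2|MU1|ME1|BR1|rd2|wr1
(3) want 1×MEM +2rd +0wr — yes → AL2|MU1|ME0|BR1|rd0|wr1
(4) want 1×MEM +2rd +0wr — FU → AL2|MU1|ME0|BR1|rd0|wr1
(5) want 1×BR +0rd +0wr — yes → AL2|MU1|ME0|BR0|rd0|wr1
(6) want 1×ALU +2rd +1wr — RD_PORT → AL2|MU1|ME0|BR0|rd0|wr1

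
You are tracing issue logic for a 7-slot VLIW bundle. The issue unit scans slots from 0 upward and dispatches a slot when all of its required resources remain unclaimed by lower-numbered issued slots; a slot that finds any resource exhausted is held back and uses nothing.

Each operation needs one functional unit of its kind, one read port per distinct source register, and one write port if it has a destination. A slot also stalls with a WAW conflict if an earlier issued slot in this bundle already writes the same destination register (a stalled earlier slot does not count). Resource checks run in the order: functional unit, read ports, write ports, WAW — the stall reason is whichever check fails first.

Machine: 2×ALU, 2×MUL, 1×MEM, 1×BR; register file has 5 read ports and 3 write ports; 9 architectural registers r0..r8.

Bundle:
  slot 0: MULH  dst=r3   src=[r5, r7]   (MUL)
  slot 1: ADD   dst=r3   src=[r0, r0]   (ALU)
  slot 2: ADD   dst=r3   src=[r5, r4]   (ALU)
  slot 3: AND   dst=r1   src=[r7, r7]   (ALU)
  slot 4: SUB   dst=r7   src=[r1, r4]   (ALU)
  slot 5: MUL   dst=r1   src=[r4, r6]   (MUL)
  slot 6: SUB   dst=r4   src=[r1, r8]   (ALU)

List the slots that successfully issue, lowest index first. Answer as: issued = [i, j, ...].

slot 0 (MUL): ISSUE — free A2,Mu1,Ld1,B1 rp3 wp2
slot 1 (ALU): stall WAW — free A2,Mu1,Ld1,B1 rp3 wp2
slot 2 (ALU): stall WAW — free A2,Mu1,Ld1,B1 rp3 wp2
slot 3 (ALU): ISSUE — free A1,Mu1,Ld1,B1 rp2 wp1
slot 4 (ALU): ISSUE — free A0,Mu1,Ld1,B1 rp0 wp0
slot 5 (MUL): stall RD_PORT — free A0,Mu1,Ld1,B1 rp0 wp0
slot 6 (ALU): stall FU — free A0,Mu1,Ld1,B1 rp0 wp0

issued = [0, 3, 4]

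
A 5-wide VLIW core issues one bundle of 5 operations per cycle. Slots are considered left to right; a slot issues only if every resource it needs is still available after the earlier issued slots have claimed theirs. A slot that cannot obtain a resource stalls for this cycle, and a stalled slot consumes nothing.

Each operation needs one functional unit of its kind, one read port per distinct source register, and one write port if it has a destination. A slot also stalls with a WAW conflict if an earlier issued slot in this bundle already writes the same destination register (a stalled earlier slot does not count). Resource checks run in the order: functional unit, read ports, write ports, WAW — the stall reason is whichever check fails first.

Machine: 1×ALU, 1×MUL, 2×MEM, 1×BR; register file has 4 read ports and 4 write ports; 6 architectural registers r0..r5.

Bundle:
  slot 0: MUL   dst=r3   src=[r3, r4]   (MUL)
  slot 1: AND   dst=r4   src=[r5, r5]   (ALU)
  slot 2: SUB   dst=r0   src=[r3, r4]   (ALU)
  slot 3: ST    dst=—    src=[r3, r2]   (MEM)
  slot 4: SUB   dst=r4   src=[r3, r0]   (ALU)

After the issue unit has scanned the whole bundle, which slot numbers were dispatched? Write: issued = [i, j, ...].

  0. MUL→r3 ⇒ go  {1A/0Mu/2Ld/1B | 2r 3w}
  1. ALU→r4 ⇒ go  {0A/0Mu/2Ld/1B | 1r 2w}
  2. ALU→r0 ⇒ no(FU)  {0A/0Mu/2Ld/1B | 1r 2w}
  3. MEM ⇒ no(RD_PORT)  {0A/0Mu/2Ld/1B | 1r 2w}
  4. ALU→r4 ⇒ no(FU)  {0A/0Mu/2Ld/1B | 1r 2w}

issued = [0, 1]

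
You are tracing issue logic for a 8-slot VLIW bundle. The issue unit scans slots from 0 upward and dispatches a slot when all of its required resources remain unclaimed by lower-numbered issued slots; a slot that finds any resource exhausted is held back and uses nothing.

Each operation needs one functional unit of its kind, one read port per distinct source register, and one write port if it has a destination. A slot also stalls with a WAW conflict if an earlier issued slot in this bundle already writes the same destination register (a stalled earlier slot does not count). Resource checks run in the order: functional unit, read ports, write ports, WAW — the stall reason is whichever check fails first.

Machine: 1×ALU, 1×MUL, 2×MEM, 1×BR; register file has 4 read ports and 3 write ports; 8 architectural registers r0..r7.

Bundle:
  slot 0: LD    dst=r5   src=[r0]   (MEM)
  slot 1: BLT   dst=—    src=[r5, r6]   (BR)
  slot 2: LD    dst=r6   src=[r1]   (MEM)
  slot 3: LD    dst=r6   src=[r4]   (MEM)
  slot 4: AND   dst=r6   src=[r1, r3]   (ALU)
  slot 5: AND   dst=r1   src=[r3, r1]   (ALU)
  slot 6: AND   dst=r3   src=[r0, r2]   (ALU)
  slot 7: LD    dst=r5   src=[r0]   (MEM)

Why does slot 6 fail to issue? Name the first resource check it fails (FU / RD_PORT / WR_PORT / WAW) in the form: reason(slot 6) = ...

[0] MEM needs rd=1 wr=1: ok; after: ALU=1 MUL=1 MEM=1 BR=1, R=3, W=2
[1] BR needs rd=2 wr=0: ok; after: ALU=1 MUL=1 MEM=1 BR=0, R=1, W=2
[2] MEM needs rd=1 wr=1: ok; after: ALU=1 MUL=1 MEM=0 BR=0, R=0, W=1
[3] MEM needs rd=1 wr=1: FU; after: ALU=1 MUL=1 MEM=0 BR=0, R=0, W=1
[4] ALU needs rd=2 wr=1: RD_PORT; after: ALU=1 MUL=1 MEM=0 BR=0, R=0, W=1
[5] ALU needs rd=2 wr=1: RD_PORT; after: ALU=1 MUL=1 MEM=0 BR=0, R=0, W=1
[6] ALU needs rd=2 wr=1: RD_PORT; after: ALU=1 MUL=1 MEM=0 BR=0, R=0, W=1
[7] MEM needs rd=1 wr=1: FU; after: ALU=1 MUL=1 MEM=0 BR=0, R=0, W=1

reason(slot 6) = RD_PORT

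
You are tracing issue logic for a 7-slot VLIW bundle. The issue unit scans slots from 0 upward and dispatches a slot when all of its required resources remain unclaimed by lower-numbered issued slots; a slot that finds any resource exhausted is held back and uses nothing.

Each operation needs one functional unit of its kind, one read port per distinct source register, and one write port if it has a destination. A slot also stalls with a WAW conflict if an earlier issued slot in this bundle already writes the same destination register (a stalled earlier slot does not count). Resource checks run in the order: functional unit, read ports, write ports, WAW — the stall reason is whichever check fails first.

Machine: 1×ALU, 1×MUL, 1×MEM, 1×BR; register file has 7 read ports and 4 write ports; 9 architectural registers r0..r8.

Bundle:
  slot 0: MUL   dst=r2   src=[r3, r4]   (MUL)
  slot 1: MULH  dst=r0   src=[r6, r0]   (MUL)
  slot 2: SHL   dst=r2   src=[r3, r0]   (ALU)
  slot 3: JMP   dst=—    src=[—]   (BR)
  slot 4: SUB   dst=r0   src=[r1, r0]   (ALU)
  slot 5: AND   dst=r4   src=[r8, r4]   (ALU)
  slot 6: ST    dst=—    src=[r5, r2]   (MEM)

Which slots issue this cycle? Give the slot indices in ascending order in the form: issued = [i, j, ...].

issued = [0, 3, 4, 6]

[0] MUL needs rd=2 wr=1: ok; after: ALU=1 MUL=0 MEM=1 BR=1, R=5, W=3
[1] MUL needs rd=2 wr=1: FU; after: ALU=1 MUL=0 MEM=1 BR=1, R=5, W=3
[2] ALU needs rd=2 wr=1: WAW; after: ALU=1 MUL=0 MEM=1 BR=1, R=5, W=3
[3] BR needs rd=0 wr=0: ok; after: ALU=1 MUL=0 MEM=1 BR=0, R=5, W=3
[4] ALU needs rd=2 wr=1: ok; after: ALU=0 MUL=0 MEM=1 BR=0, R=3, W=2
[5] ALU needs rd=2 wr=1: FU; after: ALU=0 MUL=0 MEM=1 BR=0, R=3, W=2
[6] MEM needs rd=2 wr=0: ok; after: ALU=0 MUL=0 MEM=0 BR=0, R=1, W=2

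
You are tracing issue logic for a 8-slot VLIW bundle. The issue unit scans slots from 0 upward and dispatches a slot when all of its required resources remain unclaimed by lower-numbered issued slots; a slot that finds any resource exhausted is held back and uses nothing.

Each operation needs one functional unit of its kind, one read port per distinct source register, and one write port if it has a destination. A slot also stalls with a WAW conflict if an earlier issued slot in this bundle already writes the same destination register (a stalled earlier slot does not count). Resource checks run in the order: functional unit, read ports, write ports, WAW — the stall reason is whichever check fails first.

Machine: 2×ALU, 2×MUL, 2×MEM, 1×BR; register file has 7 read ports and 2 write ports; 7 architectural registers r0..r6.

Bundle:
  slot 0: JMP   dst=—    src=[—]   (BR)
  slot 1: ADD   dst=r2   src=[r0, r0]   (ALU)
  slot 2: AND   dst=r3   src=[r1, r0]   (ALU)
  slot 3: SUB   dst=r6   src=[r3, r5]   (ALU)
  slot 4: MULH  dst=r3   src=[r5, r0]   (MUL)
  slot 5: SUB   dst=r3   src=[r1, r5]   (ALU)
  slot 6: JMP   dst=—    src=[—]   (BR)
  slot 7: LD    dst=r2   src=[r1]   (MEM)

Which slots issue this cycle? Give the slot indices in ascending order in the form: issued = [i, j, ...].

  0. BR ⇒ go  {2A/2Mu/2Ld/0B | 7r 2w}
  1. ALU→r2 ⇒ go  {1A/2Mu/2Ld/0B | 6r 1w}
  2. ALU→r3 ⇒ go  {0A/2Mu/2Ld/0B | 4r 0w}
  3. ALU→r6 ⇒ no(FU)  {0A/2Mu/2Ld/0B | 4r 0w}
  4. MUL→r3 ⇒ no(WR_PORT)  {0A/2Mu/2Ld/0B | 4r 0w}
  5. ALU→r3 ⇒ no(FU)  {0A/2Mu/2Ld/0B | 4r 0w}
  6. BR ⇒ no(FU)  {0A/2Mu/2Ld/0B | 4r 0w}
  7. MEM→r2 ⇒ no(WR_PORT)  {0A/2Mu/2Ld/0B | 4r 0w}

issued = [0, 1, 2]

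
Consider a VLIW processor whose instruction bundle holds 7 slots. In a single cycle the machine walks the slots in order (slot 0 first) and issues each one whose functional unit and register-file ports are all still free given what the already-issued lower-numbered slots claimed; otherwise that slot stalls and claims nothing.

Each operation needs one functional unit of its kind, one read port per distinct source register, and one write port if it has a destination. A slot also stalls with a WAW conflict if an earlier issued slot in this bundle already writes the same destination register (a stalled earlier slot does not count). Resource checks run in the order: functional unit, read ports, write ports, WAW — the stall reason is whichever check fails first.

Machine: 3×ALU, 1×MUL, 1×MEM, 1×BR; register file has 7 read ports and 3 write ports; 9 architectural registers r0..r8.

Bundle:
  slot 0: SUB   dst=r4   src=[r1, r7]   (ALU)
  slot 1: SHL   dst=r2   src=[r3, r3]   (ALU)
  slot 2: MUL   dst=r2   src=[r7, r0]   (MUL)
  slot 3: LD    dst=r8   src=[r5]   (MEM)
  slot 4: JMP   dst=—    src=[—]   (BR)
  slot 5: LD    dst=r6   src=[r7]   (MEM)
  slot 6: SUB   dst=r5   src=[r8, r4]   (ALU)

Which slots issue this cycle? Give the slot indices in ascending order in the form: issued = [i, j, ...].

issued = [0, 1, 3, 4]

slot 0 (ALU): ISSUE — free A2,Mu1,Ld1,B1 rp5 wp2
slot 1 (ALU): ISSUE — free A1,Mu1,Ld1,B1 rp4 wp1
slot 2 (MUL): stall WAW — free A1,Mu1,Ld1,B1 rp4 wp1
slot 3 (MEM): ISSUE — free A1,Mu1,Ld0,B1 rp3 wp0
slot 4 (BR): ISSUE — free A1,Mu1,Ld0,B0 rp3 wp0
slot 5 (MEM): stall FU — free A1,Mu1,Ld0,B0 rp3 wp0
slot 6 (ALU): stall WR_PORT — free A1,Mu1,Ld0,B0 rp3 wp0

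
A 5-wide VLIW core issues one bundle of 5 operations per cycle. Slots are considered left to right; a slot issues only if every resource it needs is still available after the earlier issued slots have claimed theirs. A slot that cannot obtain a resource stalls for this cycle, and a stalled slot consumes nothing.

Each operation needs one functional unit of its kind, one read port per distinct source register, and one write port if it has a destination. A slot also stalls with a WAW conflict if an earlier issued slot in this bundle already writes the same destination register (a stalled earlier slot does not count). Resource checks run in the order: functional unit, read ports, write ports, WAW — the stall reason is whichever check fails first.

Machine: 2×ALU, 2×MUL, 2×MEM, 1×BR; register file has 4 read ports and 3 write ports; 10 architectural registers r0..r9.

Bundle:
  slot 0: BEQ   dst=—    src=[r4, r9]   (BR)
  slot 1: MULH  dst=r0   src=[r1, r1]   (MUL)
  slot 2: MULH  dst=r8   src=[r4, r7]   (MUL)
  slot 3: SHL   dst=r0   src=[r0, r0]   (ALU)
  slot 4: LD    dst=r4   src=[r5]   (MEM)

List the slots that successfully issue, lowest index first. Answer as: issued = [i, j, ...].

issued = [0, 1, 4]

[0] BR needs rd=2 wr=0: ok; after: ALU=2 MUL=2 MEM=2 BR=0, R=2, W=3
[1] MUL needs rd=1 wr=1: ok; after: ALU=2 MUL=1 MEM=2 BR=0, R=1, W=2
[2] MUL needs rd=2 wr=1: RD_PORT; after: ALU=2 MUL=1 MEM=2 BR=0, R=1, W=2
[3] ALU needs rd=1 wr=1: WAW; after: ALU=2 MUL=1 MEM=2 BR=0, R=1, W=2
[4] MEM needs rd=1 wr=1: ok; after: ALU=2 MUL=1 MEM=1 BR=0, R=0, W=1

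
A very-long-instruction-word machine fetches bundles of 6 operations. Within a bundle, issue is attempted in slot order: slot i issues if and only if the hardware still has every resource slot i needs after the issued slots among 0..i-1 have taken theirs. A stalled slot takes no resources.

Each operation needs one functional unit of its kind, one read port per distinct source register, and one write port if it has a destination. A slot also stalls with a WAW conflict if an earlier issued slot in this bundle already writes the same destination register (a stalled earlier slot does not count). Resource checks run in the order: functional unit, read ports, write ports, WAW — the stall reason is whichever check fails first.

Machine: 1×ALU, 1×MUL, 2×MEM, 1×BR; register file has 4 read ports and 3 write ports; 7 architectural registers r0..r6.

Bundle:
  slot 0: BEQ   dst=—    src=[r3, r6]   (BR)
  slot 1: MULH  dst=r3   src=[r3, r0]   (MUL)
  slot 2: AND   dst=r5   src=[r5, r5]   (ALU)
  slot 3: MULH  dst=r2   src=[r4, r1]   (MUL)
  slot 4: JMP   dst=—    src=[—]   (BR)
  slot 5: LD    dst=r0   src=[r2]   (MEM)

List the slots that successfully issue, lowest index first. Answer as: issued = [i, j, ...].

slot 0 (BR): ISSUE — free A1,Mu1,Ld2,B0 rp2 wp3
slot 1 (MUL): ISSUE — free A1,Mu0,Ld2,B0 rp0 wp2
slot 2 (ALU): stall RD_PORT — free A1,Mu0,Ld2,B0 rp0 wp2
slot 3 (MUL): stall FU — free A1,Mu0,Ld2,B0 rp0 wp2
slot 4 (BR): stall FU — free A1,Mu0,Ld2,B0 rp0 wp2
slot 5 (MEM): stall RD_PORT — free A1,Mu0,Ld2,B0 rp0 wp2

issued = [0, 1]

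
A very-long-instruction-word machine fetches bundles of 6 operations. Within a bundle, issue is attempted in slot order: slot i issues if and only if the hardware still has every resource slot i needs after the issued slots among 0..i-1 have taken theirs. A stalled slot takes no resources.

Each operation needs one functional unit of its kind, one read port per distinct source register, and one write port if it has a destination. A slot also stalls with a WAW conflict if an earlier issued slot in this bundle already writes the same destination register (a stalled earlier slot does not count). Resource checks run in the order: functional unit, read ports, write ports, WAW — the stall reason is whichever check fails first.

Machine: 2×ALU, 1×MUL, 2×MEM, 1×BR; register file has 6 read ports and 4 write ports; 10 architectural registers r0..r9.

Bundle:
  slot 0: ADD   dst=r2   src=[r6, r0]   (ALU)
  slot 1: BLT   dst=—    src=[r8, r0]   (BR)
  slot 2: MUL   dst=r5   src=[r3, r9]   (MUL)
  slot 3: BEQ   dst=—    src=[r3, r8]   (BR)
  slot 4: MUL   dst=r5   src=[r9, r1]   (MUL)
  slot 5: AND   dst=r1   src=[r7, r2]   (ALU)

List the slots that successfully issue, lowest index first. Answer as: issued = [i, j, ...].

slot 0 (ALU): ISSUE — free A1,Mu1,Ld2,B1 rp4 wp3
slot 1 (BR): ISSUE — free A1,Mu1,Ld2,B0 rp2 wp3
slot 2 (MUL): ISSUE — free A1,Mu0,Ld2,B0 rp0 wp2
slot 3 (BR): stall FU — free A1,Mu0,Ld2,B0 rp0 wp2
slot 4 (MUL): stall FU — free A1,Mu0,Ld2,B0 rp0 wp2
slot 5 (ALU): stall RD_PORT — free A1,Mu0,Ld2,B0 rp0 wp2

issued = [0, 1, 2]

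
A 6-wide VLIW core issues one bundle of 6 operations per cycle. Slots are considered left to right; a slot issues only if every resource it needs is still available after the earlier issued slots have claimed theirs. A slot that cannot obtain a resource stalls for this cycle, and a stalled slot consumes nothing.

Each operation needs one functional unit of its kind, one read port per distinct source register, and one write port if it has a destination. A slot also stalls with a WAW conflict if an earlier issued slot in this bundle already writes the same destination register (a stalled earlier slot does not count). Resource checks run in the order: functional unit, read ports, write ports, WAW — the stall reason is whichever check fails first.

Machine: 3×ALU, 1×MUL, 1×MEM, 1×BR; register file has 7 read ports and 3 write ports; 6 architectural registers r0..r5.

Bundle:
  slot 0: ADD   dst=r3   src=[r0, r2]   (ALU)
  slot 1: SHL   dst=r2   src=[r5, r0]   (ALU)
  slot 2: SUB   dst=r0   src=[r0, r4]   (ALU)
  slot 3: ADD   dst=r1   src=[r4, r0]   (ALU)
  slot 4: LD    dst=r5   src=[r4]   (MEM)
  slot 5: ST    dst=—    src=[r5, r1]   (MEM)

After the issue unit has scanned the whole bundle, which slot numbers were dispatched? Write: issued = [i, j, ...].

issued = [0, 1, 2]

#0 ALU src=r0,r2 dispatched  <A:2 Mu:1 Ld:1 B:1 rd:5 wr:2>
#1 ALU src=r5,r0 dispatched  <A:1 Mu:1 Ld:1 B:1 rd:3 wr:1>
#2 ALU src=r0,r4 dispatched  <A:0 Mu:1 Ld:1 B:1 rd:1 wr:0>
#3 ALU src=r4,r0 held:FU  <A:0 Mu:1 Ld:1 B:1 rd:1 wr:0>
#4 MEM src=r4 held:WR_PORT  <A:0 Mu:1 Ld:1 B:1 rd:1 wr:0>
#5 MEM src=r5,r1 held:RD_PORT  <A:0 Mu:1 Ld:1 B:1 rd:1 wr:0>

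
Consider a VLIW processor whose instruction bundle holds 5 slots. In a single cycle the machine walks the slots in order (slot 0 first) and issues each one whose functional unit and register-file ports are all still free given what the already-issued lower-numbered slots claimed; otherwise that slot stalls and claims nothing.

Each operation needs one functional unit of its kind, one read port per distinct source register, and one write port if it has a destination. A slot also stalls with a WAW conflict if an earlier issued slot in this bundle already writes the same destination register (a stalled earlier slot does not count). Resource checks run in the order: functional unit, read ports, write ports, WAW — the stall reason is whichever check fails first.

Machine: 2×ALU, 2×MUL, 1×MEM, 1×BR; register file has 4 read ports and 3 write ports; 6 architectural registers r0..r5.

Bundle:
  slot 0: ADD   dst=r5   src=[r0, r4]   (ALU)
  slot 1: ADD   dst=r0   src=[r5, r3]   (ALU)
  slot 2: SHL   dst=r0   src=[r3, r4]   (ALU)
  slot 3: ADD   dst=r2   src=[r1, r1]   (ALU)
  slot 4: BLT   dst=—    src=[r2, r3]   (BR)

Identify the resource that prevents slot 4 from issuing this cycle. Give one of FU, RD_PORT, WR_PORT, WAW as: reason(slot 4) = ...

slot 0 (ALU): ISSUE — free A1,Mu2,Ld1,B1 rp2 wp2
slot 1 (ALU): ISSUE — free A0,Mu2,Ld1,B1 rp0 wp1
slot 2 (ALU): stall FU — free A0,Mu2,Ld1,B1 rp0 wp1
slot 3 (ALU): stall FU — free A0,Mu2,Ld1,B1 rp0 wp1
slot 4 (BR): stall RD_PORT — free A0,Mu2,Ld1,B1 rp0 wp1

reason(slot 4) = RD_PORT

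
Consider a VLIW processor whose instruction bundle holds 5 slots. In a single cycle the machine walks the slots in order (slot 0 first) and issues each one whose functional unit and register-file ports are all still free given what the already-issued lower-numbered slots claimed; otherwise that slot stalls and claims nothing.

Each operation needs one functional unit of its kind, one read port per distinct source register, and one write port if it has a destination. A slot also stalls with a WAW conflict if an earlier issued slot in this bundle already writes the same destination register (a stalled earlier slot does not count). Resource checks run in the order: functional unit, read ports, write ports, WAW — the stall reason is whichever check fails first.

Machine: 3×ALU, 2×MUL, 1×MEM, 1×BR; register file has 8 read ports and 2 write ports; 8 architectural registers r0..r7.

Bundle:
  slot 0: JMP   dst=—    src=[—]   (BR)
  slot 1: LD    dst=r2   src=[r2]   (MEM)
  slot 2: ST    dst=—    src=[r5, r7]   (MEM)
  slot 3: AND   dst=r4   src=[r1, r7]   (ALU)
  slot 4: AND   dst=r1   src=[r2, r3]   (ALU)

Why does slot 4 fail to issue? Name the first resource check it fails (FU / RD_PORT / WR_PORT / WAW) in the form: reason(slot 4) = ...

[0] BR needs rd=0 wr=0: ok; after: ALU=3 MUL=2 MEM=1 BR=0, R=8, W=2
[1] MEM needs rd=1 wr=1: ok; after: ALU=3 MUL=2 MEM=0 BR=0, R=7, W=1
[2] MEM needs rd=2 wr=0: FU; after: ALU=3 MUL=2 MEM=0 BR=0, R=7, W=1
[3] ALU needs rd=2 wr=1: ok; after: ALU=2 MUL=2 MEM=0 BR=0, R=5, W=0
[4] ALU needs rd=2 wr=1: WR_PORT; after: ALU=2 MUL=2 MEM=0 BR=0, R=5, W=0

reason(slot 4) = WR_PORT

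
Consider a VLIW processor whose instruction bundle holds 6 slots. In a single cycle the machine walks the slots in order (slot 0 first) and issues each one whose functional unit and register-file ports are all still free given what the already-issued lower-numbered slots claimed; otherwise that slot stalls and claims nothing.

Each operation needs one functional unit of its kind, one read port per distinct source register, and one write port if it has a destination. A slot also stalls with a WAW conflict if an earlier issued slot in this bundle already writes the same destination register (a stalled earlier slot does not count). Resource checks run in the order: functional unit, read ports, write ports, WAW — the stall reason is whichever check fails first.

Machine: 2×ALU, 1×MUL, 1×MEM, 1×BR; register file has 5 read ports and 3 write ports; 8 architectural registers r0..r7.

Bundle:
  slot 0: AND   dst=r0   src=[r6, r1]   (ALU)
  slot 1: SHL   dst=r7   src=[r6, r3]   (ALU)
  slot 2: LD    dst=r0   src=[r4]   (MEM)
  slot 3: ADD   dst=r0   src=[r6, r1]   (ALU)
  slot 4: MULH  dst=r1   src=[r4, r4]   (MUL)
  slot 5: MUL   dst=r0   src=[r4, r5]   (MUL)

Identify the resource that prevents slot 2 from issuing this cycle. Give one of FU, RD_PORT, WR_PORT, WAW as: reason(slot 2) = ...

reason(slot 2) = WAW

#0 ALU src=r6,r1 dispatched  <A:1 Mu:1 Ld:1 B:1 rd:3 wr:2>
#1 ALU src=r6,r3 dispatched  <A:0 Mu:1 Ld:1 B:1 rd:1 wr:1>
#2 MEM src=r4 held:WAW  <A:0 Mu:1 Ld:1 B:1 rd:1 wr:1>
#3 ALU src=r6,r1 held:FU  <A:0 Mu:1 Ld:1 B:1 rd:1 wr:1>
#4 MUL src=r4,r4 dispatched  <A:0 Mu:0 Ld:1 B:1 rd:0 wr:0>
#5 MUL src=r4,r5 held:FU  <A:0 Mu:0 Ld:1 B:1 rd:0 wr:0>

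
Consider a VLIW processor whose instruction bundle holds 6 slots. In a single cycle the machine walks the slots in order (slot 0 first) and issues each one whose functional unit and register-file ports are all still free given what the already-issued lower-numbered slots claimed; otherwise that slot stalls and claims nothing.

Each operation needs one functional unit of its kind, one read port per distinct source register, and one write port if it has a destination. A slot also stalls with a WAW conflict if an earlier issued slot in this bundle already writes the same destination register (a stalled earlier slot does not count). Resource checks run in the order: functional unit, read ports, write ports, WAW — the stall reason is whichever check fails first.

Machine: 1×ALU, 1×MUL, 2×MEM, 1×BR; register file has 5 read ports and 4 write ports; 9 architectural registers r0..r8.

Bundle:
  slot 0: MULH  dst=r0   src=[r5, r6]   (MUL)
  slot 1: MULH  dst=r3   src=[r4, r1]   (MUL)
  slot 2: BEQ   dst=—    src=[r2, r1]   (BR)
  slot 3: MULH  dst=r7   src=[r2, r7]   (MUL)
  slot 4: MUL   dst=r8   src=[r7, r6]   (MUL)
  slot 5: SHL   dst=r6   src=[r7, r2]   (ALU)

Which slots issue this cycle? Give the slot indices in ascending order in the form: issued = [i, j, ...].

  0. MUL→r0 ⇒ go  {1A/0Mu/2Ld/1B | 3r 3w}
  1. MUL→r3 ⇒ no(FU)  {1A/0Mu/2Ld/1B | 3r 3w}
  2. BR ⇒ go  {1A/0Mu/2Ld/0B | 1r 3w}
  3. MUL→r7 ⇒ no(FU)  {1A/0Mu/2Ld/0B | 1r 3w}
  4. MUL→r8 ⇒ no(FU)  {1A/0Mu/2Ld/0B | 1r 3w}
  5. ALU→r6 ⇒ no(RD_PORT)  {1A/0Mu/2Ld/0B | 1r 3w}

issued = [0, 2]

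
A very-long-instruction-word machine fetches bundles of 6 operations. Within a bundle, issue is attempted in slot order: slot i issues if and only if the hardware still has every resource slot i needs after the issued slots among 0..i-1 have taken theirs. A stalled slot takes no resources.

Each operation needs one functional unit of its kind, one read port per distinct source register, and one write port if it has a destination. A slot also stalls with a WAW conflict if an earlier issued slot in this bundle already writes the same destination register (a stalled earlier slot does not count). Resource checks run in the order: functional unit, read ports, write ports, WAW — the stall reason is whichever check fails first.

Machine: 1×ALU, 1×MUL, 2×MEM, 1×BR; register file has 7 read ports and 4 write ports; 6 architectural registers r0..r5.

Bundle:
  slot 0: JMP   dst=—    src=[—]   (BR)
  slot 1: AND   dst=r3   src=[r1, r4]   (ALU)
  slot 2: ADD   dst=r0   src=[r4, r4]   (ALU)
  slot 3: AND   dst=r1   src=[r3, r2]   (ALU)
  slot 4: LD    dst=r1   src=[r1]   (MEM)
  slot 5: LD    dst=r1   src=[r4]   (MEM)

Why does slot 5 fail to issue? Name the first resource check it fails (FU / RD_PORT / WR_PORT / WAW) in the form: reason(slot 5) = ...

reason(slot 5) = WAW

(0) want 1×BR +0rd +0wr — yes → AL1|MU1|ME2|BR0|rd7|wr4
(1) want 1×ALU +2rd +1wr — yes → AL0|MU1|ME2|BR0|rd5|wr3
(2) want 1×ALU +1rd +1wr — FU → AL0|MU1|ME2|BR0|rd5|wr3
(3) want 1×ALU +2rd +1wr — FU → AL0|MU1|ME2|BR0|rd5|wr3
(4) want 1×MEM +1rd +1wr — yes → AL0|MU1|ME1|BR0|rd4|wr2
(5) want 1×MEM +1rd +1wr — WAW → AL0|MU1|ME1|BR0|rd4|wr2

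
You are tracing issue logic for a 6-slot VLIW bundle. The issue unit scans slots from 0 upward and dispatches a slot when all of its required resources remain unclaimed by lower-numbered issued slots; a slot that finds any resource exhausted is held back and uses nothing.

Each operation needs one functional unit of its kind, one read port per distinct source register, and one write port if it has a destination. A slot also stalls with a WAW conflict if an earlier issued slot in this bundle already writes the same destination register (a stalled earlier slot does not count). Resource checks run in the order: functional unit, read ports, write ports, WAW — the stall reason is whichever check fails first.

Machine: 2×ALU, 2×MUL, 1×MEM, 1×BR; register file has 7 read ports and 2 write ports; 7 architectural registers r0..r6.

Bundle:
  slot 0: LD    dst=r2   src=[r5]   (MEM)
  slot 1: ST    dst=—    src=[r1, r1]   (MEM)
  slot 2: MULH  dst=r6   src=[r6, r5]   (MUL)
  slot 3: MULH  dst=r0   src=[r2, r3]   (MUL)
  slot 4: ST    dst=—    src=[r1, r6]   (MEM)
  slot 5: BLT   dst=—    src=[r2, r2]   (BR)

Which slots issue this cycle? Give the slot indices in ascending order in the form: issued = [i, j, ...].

issued = [0, 2, 5]

[0] MEM needs rd=1 wr=1: ok; after: ALU=2 MUL=2 MEM=0 BR=1, R=6, W=1
[1] MEM needs rd=1 wr=0: FU; after: ALU=2 MUL=2 MEM=0 BR=1, R=6, W=1
[2] MUL needs rd=2 wr=1: ok; after: ALU=2 MUL=1 MEM=0 BR=1, R=4, W=0
[3] MUL needs rd=2 wr=1: WR_PORT; after: ALU=2 MUL=1 MEM=0 BR=1, R=4, W=0
[4] MEM needs rd=2 wr=0: FU; after: ALU=2 MUL=1 MEM=0 BR=1, R=4, W=0
[5] BR needs rd=1 wr=0: ok; after: ALU=2 MUL=1 MEM=0 BR=0, R=3, W=0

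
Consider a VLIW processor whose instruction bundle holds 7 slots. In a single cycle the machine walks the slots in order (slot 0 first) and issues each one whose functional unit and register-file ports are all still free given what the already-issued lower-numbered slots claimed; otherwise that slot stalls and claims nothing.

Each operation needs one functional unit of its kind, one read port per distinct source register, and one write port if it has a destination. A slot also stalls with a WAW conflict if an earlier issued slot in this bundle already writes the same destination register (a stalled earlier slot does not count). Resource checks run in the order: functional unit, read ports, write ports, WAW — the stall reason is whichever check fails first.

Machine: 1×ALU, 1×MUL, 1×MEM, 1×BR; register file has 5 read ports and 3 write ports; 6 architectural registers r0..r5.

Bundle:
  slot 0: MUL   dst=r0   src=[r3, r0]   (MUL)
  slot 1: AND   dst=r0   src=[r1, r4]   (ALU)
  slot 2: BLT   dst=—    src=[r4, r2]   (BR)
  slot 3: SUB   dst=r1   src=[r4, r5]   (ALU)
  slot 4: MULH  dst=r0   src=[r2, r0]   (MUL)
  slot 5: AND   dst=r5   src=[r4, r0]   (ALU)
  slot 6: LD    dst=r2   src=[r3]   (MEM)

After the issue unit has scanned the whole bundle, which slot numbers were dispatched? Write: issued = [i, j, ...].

issued = [0, 2, 6]

(0) want 1×MUL +2rd +1wr — yes → AL1|MU0|ME1|BR1|rd3|wr2
(1) want 1×ALU +2rd +1wr — WAW → AL1|MU0|ME1|BR1|rd3|wr2
(2) want 1×BR +2rd +0wr — yes → AL1|MU0|ME1|BR0|rd1|wr2
(3) want 1×ALU +2rd +1wr — RD_PORT → AL1|MU0|ME1|BR0|rd1|wr2
(4) want 1×MUL +2rd +1wr — FU → AL1|MU0|ME1|BR0|rd1|wr2
(5) want 1×ALU +2rd +1wr — RD_PORT → AL1|MU0|ME1|BR0|rd1|wr2
(6) want 1×MEM +1rd +1wr — yes → AL1|MU0|ME0|BR0|rd0|wr1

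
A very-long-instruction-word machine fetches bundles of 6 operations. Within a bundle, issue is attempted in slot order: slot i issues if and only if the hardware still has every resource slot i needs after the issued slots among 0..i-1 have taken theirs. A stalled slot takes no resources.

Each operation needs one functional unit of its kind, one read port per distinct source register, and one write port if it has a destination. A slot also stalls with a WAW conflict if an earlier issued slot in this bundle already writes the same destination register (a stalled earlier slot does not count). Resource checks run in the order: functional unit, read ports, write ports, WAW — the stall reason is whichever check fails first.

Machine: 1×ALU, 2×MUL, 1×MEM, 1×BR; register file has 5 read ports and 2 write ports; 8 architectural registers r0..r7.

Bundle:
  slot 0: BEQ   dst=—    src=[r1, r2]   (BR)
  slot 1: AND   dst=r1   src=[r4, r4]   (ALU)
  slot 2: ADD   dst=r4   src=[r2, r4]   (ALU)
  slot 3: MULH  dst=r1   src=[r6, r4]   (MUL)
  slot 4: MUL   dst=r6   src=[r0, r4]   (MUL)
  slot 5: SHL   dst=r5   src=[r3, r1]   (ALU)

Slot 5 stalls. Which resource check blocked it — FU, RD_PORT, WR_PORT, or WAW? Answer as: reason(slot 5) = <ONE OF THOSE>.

reason(slot 5) = FU

#0 BR src=r1,r2 dispatched  <A:1 Mu:2 Ld:1 B:0 rd:3 wr:2>
#1 ALU src=r4,r4 dispatched  <A:0 Mu:2 Ld:1 B:0 rd:2 wr:1>
#2 ALU src=r2,r4 held:FU  <A:0 Mu:2 Ld:1 B:0 rd:2 wr:1>
#3 MUL src=r6,r4 held:WAW  <A:0 Mu:2 Ld:1 B:0 rd:2 wr:1>
#4 MUL src=r0,r4 dispatched  <A:0 Mu:1 Ld:1 B:0 rd:0 wr:0>
#5 ALU src=r3,r1 held:FU  <A:0 Mu:1 Ld:1 B:0 rd:0 wr:0>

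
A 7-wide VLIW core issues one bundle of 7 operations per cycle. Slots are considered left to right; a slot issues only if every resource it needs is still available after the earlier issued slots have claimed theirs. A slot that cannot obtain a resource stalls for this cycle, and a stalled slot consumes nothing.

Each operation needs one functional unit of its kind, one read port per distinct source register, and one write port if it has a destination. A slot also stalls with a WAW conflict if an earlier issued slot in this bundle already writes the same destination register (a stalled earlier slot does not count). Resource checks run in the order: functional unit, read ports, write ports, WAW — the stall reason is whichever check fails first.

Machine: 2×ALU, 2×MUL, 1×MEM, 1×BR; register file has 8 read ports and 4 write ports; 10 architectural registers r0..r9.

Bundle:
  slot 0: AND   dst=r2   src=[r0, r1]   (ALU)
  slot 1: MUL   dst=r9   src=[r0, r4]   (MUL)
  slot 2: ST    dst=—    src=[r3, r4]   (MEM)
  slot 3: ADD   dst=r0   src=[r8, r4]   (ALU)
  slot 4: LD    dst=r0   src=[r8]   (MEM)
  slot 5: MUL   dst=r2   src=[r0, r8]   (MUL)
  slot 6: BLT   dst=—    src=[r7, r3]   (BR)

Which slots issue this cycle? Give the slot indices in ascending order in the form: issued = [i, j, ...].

issued = [0, 1, 2, 3]

[0] ALU needs rd=2 wr=1: ok; after: ALU=1 MUL=2 MEM=1 BR=1, R=6, W=3
[1] MUL needs rd=2 wr=1: ok; after: ALU=1 MUL=1 MEM=1 BR=1, R=4, W=2
[2] MEM needs rd=2 wr=0: ok; after: ALU=1 MUL=1 MEM=0 BR=1, R=2, W=2
[3] ALU needs rd=2 wr=1: ok; after: ALU=0 MUL=1 MEM=0 BR=1, R=0, W=1
[4] MEM needs rd=1 wr=1: FU; after: ALU=0 MUL=1 MEM=0 BR=1, R=0, W=1
[5] MUL needs rd=2 wr=1: RD_PORT; after: ALU=0 MUL=1 MEM=0 BR=1, R=0, W=1
[6] BR needs rd=2 wr=0: RD_PORT; after: ALU=0 MUL=1 MEM=0 BR=1, R=0, W=1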